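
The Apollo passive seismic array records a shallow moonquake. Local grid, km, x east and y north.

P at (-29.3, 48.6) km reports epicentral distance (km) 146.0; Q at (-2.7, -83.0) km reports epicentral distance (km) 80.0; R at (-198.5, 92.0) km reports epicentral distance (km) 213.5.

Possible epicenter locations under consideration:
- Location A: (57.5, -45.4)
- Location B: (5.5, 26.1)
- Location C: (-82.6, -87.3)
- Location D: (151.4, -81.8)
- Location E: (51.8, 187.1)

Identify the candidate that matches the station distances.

Location C

For each candidate, compare |candidate − station| to the reported distance:
Location A: residuals P 18.1, Q 9.0, R 77.0 → max 77.0 km
Location B: residuals P 104.6, Q 29.4, R 0.9 → max 104.6 km
Location C: residuals P 0.0, Q 0.0, R 0.0 → max 0.0 km
Location D: residuals P 76.8, Q 74.1, R 177.2 → max 177.2 km
Location E: residuals P 14.5, Q 195.5, R 54.3 → max 195.5 km
Only Location C has all residuals ≈ 0.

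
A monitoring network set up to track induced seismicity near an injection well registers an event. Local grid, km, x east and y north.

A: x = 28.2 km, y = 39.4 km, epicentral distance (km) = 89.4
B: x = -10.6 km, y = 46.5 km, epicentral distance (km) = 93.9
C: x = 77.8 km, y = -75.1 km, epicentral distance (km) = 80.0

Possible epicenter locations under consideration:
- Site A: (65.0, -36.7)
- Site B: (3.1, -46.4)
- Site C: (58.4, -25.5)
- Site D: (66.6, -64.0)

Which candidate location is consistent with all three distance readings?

For each candidate, compare |candidate − station| to the reported distance:
Site A: residuals A 4.9, B 18.5, C 39.5 → max 39.5 km
Site B: residuals A 0.0, B 0.0, C 0.0 → max 0.0 km
Site C: residuals A 17.8, B 5.8, C 26.7 → max 26.7 km
Site D: residuals A 20.9, B 40.9, C 64.2 → max 64.2 km
Only Site B has all residuals ≈ 0.

Site B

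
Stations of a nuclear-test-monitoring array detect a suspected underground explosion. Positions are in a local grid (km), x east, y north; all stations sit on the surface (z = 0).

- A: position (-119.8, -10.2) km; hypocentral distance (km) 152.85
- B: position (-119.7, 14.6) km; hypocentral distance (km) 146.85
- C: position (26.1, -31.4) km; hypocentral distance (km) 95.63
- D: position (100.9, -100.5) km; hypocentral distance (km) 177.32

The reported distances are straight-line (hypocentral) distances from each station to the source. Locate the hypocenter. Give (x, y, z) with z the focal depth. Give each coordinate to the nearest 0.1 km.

Each station gives a sphere (x−x_i)² + (y−y_i)² + z² = d_i² (stations at z=0).
Subtracting the A sphere from B and C: z² cancels, leaving linear equations in x and y:
0.2 x + 49.6 y = 1883.37
291.8 x − 42.4 y = 1429.12
Solving: x ≈ 10.409, y ≈ 37.929 km (keep extra digits for the depth step; rounded: 10.4, 37.9).
Then from the A sphere: z² = 152.85² − (x + 119.8)² − (y + 10.2)² with x = 10.409, y = 37.929, so z ≈ 63.971 ≈ 64.0 km.
Check against D (with the unrounded solution): distance 177.32 ≈ 177.32 km. ✓

(10.4, 37.9, 64.0)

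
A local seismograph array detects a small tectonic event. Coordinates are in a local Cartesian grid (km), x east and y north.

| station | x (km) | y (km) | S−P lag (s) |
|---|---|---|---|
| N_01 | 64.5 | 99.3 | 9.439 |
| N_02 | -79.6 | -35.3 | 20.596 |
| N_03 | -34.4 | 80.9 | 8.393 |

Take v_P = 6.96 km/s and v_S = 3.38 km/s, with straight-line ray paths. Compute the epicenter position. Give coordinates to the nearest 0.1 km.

(16.6, 59.9)

Distance from S−P lag: d = Δt · v_P v_S / (v_P − v_S) = Δt · (6.96·3.38)/(6.96−3.38) ≈ 6.5712·Δt.
So d_N_01 = 62.03, d_N_02 = 135.34, d_N_03 = 55.15 km.
Circle about each station: (x − 64.5)² + (y − 99.3)² = 62.03²; (x + 79.6)² + (y + 35.3)² = 135.34²; (x + 34.4)² + (y − 80.9)² = 55.15².
Subtracting the N_01 equation from the N_02 and N_03 equations removes the quadratic terms:
-288.2 x − 269.2 y = -20907.68
-197.8 x − 36.8 y = -5486.37
Solving the 2×2 system: x ≈ 16.6, y ≈ 59.9 km.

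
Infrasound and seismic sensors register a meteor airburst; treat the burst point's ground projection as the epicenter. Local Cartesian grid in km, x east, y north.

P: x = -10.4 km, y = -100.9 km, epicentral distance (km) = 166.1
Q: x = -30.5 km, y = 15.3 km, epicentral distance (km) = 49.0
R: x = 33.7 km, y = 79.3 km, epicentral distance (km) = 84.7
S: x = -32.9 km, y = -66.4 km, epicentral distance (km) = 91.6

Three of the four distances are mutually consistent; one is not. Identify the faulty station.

S

Solve using three stations at a time. Using P, Q, R (subtract circle equations pairwise → linear system) gives (x, y) ≈ (-48.9, 60.7).
Distances from that point to each station vs reported:
  P: calculated 166.1 vs reported 166.1 → residual 0.0 km
  Q: calculated 49.0 vs reported 49.0 → residual 0.0 km
  R: calculated 84.7 vs reported 84.7 → residual 0.0 km
  S: calculated 128.1 vs reported 91.6 → residual 36.5 km
P, Q, R are mutually consistent (residuals ≈ 0); S is off by 36.5 km.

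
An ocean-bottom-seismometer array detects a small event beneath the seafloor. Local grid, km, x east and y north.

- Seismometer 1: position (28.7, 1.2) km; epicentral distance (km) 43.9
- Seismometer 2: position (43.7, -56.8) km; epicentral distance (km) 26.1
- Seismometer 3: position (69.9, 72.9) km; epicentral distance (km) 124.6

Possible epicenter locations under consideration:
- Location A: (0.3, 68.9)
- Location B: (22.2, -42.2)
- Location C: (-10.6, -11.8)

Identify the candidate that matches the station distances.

For each candidate, compare |candidate − station| to the reported distance:
Location A: residuals Seismometer 1 29.5, Seismometer 2 106.9, Seismometer 3 54.9 → max 106.9 km
Location B: residuals Seismometer 1 0.0, Seismometer 2 0.1, Seismometer 3 0.0 → max 0.1 km
Location C: residuals Seismometer 1 2.5, Seismometer 2 44.4, Seismometer 3 7.7 → max 44.4 km
Only Location B has all residuals ≈ 0.

Location B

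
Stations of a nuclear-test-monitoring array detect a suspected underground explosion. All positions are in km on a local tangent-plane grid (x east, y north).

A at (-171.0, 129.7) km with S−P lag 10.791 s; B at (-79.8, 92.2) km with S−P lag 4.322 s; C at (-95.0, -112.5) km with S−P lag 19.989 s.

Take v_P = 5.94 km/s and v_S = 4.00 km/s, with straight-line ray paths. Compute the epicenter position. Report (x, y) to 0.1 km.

-38.9 km east, 125.8 km north

Distance from S−P lag: d = Δt · v_P v_S / (v_P − v_S) = Δt · (5.94·4.00)/(5.94−4.00) ≈ 12.2474·Δt.
So d_A = 132.16, d_B = 52.93, d_C = 244.81 km.
Circle about each station: (x + 171.0)² + (y − 129.7)² = 132.16²; (x + 79.8)² + (y − 92.2)² = 52.93²; (x + 95.0)² + (y + 112.5)² = 244.81².
Subtracting the A equation from the B and C equations removes the quadratic terms:
182.4 x − 75.0 y = -16529.53
152.0 x − 484.4 y = -66847.51
Solving the 2×2 system: x ≈ -38.9, y ≈ 125.8 km.
Check against A (with the unrounded x, y): √((x + 171.0)²+(y − 129.7)²) = 132.16 ≈ 132.16 km. ✓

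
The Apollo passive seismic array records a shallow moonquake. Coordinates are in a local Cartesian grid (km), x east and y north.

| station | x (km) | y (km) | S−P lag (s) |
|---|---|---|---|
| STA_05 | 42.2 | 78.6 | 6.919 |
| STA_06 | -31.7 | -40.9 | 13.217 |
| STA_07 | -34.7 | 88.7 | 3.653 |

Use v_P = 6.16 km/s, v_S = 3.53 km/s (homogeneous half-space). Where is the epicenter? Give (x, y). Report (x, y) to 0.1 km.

-13.8 km east, 66.9 km north

Distance from S−P lag: d = Δt · v_P v_S / (v_P − v_S) = Δt · (6.16·3.53)/(6.16−3.53) ≈ 8.2680·Δt.
So d_STA_05 = 57.21, d_STA_06 = 109.28, d_STA_07 = 30.20 km.
Circle about each station: (x − 42.2)² + (y − 78.6)² = 57.21²; (x + 31.7)² + (y + 40.9)² = 109.28²; (x + 34.7)² + (y − 88.7)² = 30.20².
Subtracting the STA_05 equation from the STA_06 and STA_07 equations removes the quadratic terms:
-147.8 x − 239.0 y = -13950.23
-153.8 x + 20.2 y = 3473.92
Solving the 2×2 system: x ≈ -13.8, y ≈ 66.9 km.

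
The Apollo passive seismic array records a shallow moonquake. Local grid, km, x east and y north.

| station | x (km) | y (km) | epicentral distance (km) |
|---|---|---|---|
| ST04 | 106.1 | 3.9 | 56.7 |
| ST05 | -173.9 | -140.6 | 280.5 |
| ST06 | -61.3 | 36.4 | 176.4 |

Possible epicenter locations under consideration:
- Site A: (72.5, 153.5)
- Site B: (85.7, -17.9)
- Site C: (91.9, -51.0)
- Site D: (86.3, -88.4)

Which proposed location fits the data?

For each candidate, compare |candidate − station| to the reported distance:
Site A: residuals ST04 96.6, ST05 103.2, ST06 1.4 → max 103.2 km
Site B: residuals ST04 26.8, ST05 6.6, ST06 19.7 → max 26.8 km
Site C: residuals ST04 0.0, ST05 0.0, ST06 0.0 → max 0.0 km
Site D: residuals ST04 37.7, ST05 15.1, ST06 16.9 → max 37.7 km
Only Site C has all residuals ≈ 0.

Site C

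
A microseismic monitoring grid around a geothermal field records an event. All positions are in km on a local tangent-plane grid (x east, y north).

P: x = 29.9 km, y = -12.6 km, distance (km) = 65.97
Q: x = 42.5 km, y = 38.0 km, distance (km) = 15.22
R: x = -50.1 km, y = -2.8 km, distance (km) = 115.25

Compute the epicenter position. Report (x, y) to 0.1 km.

Circle about each station: (x − 29.9)² + (y + 12.6)² = 65.97²; (x − 42.5)² + (y − 38.0)² = 15.22²; (x + 50.1)² + (y + 2.8)² = 115.25².
Subtracting the P equation from the Q and R equations removes the quadratic terms:
25.2 x + 101.2 y = 6317.87
-160.0 x + 19.6 y = -7465.44
Solving the 2×2 system: x ≈ 52.7, y ≈ 49.3 km.

52.7 km east, 49.3 km north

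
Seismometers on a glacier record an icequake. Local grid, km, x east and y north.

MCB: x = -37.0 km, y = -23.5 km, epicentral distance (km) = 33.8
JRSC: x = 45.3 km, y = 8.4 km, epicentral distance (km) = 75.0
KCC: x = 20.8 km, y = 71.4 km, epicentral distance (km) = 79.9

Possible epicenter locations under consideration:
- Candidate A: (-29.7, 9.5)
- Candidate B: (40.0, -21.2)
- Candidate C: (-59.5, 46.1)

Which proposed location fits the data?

Candidate A

For each candidate, compare |candidate − station| to the reported distance:
Candidate A: residuals MCB 0.0, JRSC 0.0, KCC 0.0 → max 0.0 km
Candidate B: residuals MCB 43.2, JRSC 44.9, KCC 14.7 → max 44.9 km
Candidate C: residuals MCB 39.3, JRSC 36.4, KCC 4.3 → max 39.3 km
Only Candidate A has all residuals ≈ 0.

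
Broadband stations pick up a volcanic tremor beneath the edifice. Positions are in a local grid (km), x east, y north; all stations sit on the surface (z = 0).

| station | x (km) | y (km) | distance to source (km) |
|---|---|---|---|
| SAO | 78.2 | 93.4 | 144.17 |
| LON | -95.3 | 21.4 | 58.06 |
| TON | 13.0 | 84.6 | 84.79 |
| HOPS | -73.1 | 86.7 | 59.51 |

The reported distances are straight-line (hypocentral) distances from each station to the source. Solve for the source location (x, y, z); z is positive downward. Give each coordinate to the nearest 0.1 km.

Each station gives a sphere (x−x_i)² + (y−y_i)² + z² = d_i² (stations at z=0).
Subtracting the SAO sphere from LON and TON: z² cancels, leaving linear equations in x and y:
-347.0 x − 144.0 y = 12115.28
-130.4 x − 17.6 y = 6083.00
Solving: x ≈ -52.305, y ≈ 41.906 km (keep extra digits for the depth step; rounded: -52.3, 41.9).
Then from the SAO sphere: z² = 144.17² − (x − 78.2)² − (y − 93.4)² with x = -52.305, y = 41.906, so z ≈ 33.193 ≈ 33.2 km.

x ≈ -52.3 km, y ≈ 41.9 km, depth ≈ 33.2 km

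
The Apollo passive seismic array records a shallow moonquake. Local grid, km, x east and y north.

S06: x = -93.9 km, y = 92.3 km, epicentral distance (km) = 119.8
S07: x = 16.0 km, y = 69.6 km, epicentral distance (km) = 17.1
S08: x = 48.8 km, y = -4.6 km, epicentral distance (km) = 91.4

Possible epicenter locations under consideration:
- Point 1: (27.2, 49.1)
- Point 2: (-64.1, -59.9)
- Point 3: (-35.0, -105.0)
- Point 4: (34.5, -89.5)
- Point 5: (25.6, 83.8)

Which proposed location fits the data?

Point 5

For each candidate, compare |candidate − station| to the reported distance:
Point 1: residuals S06 8.8, S07 6.3, S08 33.5 → max 33.5 km
Point 2: residuals S06 35.3, S07 135.2, S08 34.3 → max 135.2 km
Point 3: residuals S06 86.1, S07 164.8, S08 39.4 → max 164.8 km
Point 4: residuals S06 102.8, S07 143.1, S08 5.3 → max 143.1 km
Point 5: residuals S06 0.0, S07 0.0, S08 0.0 → max 0.0 km
Only Point 5 has all residuals ≈ 0.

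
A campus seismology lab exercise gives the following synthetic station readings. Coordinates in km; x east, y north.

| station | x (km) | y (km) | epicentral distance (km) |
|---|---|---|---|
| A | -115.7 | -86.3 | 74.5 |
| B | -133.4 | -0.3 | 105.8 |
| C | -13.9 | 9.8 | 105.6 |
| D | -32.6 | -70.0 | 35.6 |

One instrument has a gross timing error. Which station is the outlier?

A

Solve using three stations at a time. Using B, C, D (subtract circle equations pairwise → linear system) gives (x, y) ≈ (-66.1, -82.0).
Distances from that point to each station vs reported:
  A: calculated 49.7 vs reported 74.5 → residual 24.8 km
  B: calculated 105.8 vs reported 105.8 → residual 0.0 km
  C: calculated 105.6 vs reported 105.6 → residual 0.0 km
  D: calculated 35.6 vs reported 35.6 → residual 0.0 km
B, C, D are mutually consistent (residuals ≈ 0); A is off by 24.8 km.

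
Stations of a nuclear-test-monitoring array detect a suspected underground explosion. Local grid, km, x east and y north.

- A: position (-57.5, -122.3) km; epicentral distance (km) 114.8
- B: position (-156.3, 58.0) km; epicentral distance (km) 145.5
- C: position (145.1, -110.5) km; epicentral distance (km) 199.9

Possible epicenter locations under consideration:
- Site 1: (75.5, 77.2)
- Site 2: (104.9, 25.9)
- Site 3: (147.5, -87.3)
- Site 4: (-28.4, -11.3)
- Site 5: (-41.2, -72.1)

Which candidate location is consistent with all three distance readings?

Site 4

For each candidate, compare |candidate − station| to the reported distance:
Site 1: residuals A 125.0, B 87.1, C 0.3 → max 125.0 km
Site 2: residuals A 105.1, B 117.7, C 57.7 → max 117.7 km
Site 3: residuals A 93.2, B 191.3, C 176.6 → max 191.3 km
Site 4: residuals A 0.0, B 0.0, C 0.0 → max 0.0 km
Site 5: residuals A 62.0, B 28.2, C 9.7 → max 62.0 km
Only Site 4 has all residuals ≈ 0.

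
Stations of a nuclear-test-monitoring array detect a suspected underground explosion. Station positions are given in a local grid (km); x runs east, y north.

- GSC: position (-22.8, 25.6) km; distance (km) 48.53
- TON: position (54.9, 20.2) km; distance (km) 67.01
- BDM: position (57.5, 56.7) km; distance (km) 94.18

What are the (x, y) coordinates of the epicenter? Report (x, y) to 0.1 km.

-0.5 km east, -17.5 km north

Circle about each station: (x + 22.8)² + (y − 25.6)² = 48.53²; (x − 54.9)² + (y − 20.2)² = 67.01²; (x − 57.5)² + (y − 56.7)² = 94.18².
Subtracting pairs of circle equations eliminates x²+y² and gives linear equations (the radical axes):
155.4 x − 10.8 y = 111.67
160.6 x + 62.2 y = -1168.77
Solving the 2×2 system: x ≈ -0.5, y ≈ -17.5 km.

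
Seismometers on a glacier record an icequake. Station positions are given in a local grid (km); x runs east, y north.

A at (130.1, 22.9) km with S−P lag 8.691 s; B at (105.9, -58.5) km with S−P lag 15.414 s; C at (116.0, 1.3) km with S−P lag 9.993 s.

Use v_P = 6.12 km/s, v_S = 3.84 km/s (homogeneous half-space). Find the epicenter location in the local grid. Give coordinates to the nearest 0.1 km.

Distance from S−P lag: d = Δt · v_P v_S / (v_P − v_S) = Δt · (6.12·3.84)/(6.12−3.84) ≈ 10.3074·Δt.
So d_A = 89.58, d_B = 158.88, d_C = 103.00 km.
Circle about each station: (x − 130.1)² + (y − 22.9)² = 89.58²; (x − 105.9)² + (y + 58.5)² = 158.88²; (x − 116.0)² + (y − 1.3)² = 103.00².
Subtracting pairs of circle equations eliminates x²+y² and gives linear equations (the radical axes):
-48.4 x − 162.8 y = -20031.64
-28.2 x − 43.2 y = -6577.15
Solving the 2×2 system: x ≈ 82.2, y ≈ 98.6 km.

(82.2, 98.6)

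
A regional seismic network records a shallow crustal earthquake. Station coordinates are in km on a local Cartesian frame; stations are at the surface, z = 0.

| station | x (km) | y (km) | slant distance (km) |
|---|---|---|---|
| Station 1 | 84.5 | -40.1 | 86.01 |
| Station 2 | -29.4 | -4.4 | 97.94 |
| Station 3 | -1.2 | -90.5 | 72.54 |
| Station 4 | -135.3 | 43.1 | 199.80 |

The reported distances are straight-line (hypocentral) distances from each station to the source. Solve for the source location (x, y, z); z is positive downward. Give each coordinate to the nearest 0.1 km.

Each station gives a sphere (x−x_i)² + (y−y_i)² + z² = d_i² (stations at z=0).
Subtracting the Station 1 sphere from Station 2 and Station 3: z² cancels, leaving linear equations in x and y:
-227.8 x + 71.4 y = -10059.06
-171.4 x − 100.8 y = 1579.10
Solving: x ≈ 25.602, y ≈ -59.200 km (keep extra digits for the depth step; rounded: 25.6, -59.2).
Then from the Station 1 sphere: z² = 86.01² − (x − 84.5)² − (y + 40.1)² with x = 25.602, y = -59.200, so z ≈ 59.699 ≈ 59.7 km.
Check against Station 4 (with the unrounded solution): distance 199.80 ≈ 199.80 km. ✓

x ≈ 25.6 km, y ≈ -59.2 km, depth ≈ 59.7 km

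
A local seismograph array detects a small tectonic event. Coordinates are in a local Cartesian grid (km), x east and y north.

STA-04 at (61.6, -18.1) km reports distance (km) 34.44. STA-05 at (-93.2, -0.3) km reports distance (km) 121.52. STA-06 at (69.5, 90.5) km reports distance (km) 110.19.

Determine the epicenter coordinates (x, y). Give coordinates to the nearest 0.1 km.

x ≈ 27.8 km, y ≈ -11.5 km

Circle about each station: (x − 61.6)² + (y + 18.1)² = 34.44²; (x + 93.2)² + (y + 0.3)² = 121.52²; (x − 69.5)² + (y − 90.5)² = 110.19².
Subtracting the STA-04 equation from the STA-05 and STA-06 equations removes the quadratic terms:
-309.6 x + 35.6 y = -9016.84
15.8 x + 217.2 y = -2057.39
Solving the 2×2 system: x ≈ 27.8, y ≈ -11.5 km.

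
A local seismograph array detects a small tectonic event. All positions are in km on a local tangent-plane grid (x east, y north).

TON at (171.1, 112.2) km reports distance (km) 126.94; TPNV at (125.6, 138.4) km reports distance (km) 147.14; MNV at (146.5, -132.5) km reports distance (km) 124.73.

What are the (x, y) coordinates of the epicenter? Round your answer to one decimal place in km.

Circle about each station: (x − 171.1)² + (y − 112.2)² = 126.94²; (x − 125.6)² + (y − 138.4)² = 147.14²; (x − 146.5)² + (y + 132.5)² = 124.73².
Subtracting the TON equation from the TPNV and MNV equations removes the quadratic terms:
-91.0 x + 52.4 y = -12470.55
-49.2 x − 489.4 y = -2289.36
Solving the 2×2 system: x ≈ 132.1, y ≈ -8.6 km.

x ≈ 132.1 km, y ≈ -8.6 km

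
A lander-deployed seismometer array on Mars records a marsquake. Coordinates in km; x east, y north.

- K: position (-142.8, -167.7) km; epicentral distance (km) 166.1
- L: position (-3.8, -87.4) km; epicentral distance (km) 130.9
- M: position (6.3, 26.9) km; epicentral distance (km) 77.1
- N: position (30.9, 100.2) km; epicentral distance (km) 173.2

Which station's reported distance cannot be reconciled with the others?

M

Solve using three stations at a time. Using K, L, N (subtract circle equations pairwise → linear system) gives (x, y) ≈ (-106.1, -5.8).
Distances from that point to each station vs reported:
  K: calculated 166.1 vs reported 166.1 → residual 0.0 km
  L: calculated 130.8 vs reported 130.9 → residual 0.1 km
  M: calculated 117.0 vs reported 77.1 → residual 39.9 km
  N: calculated 173.2 vs reported 173.2 → residual 0.0 km
K, L, N are mutually consistent (residuals ≈ 0); M is off by 39.9 km.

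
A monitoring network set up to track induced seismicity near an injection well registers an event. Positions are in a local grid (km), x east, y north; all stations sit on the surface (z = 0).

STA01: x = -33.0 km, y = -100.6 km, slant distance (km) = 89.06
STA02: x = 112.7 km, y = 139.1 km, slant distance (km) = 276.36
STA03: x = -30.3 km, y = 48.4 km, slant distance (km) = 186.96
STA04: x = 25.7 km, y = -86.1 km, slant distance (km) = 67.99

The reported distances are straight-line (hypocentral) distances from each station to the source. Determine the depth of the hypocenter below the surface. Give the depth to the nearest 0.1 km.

depth ≈ 59.9 km

Each station gives a sphere (x−x_i)² + (y−y_i)² + z² = d_i² (stations at z=0).
Subtracting the STA01 sphere from STA02 and STA03: z² cancels, leaving linear equations in x and y:
291.4 x + 479.4 y = -47602.43
5.4 x + 298.0 y = -34971.07
Solving: x ≈ 30.619, y ≈ -117.907 km (keep extra digits for the depth step; rounded: 30.6, -117.9).
Then from the STA01 sphere: z² = 89.06² − (x + 33.0)² − (y + 100.6)² with x = 30.619, y = -117.907, so z ≈ 59.873 ≈ 59.9 km.
Check against STA04 (with the unrounded solution): distance 67.98 ≈ 67.99 km. ✓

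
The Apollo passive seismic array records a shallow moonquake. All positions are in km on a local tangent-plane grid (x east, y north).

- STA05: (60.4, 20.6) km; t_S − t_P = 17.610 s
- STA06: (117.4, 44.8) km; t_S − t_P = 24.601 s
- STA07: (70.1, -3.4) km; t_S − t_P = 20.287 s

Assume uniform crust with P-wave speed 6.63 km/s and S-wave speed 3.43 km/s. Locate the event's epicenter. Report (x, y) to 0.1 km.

x ≈ -56.1 km, y ≈ 66.3 km

Distance from S−P lag: d = Δt · v_P v_S / (v_P − v_S) = Δt · (6.63·3.43)/(6.63−3.43) ≈ 7.1065·Δt.
So d_STA05 = 125.15, d_STA06 = 174.83, d_STA07 = 144.17 km.
Circle about each station: (x − 60.4)² + (y − 20.6)² = 125.15²; (x − 117.4)² + (y − 44.8)² = 174.83²; (x − 70.1)² + (y + 3.4)² = 144.17².
Subtracting pairs of circle equations eliminates x²+y² and gives linear equations (the radical axes):
114.0 x + 48.4 y = -3185.73
19.4 x − 48.0 y = -4269.42
Solving the 2×2 system: x ≈ -56.1, y ≈ 66.3 km.
Check against STA05 (with the unrounded x, y): √((x − 60.4)²+(y − 20.6)²) = 125.12 ≈ 125.15 km. ✓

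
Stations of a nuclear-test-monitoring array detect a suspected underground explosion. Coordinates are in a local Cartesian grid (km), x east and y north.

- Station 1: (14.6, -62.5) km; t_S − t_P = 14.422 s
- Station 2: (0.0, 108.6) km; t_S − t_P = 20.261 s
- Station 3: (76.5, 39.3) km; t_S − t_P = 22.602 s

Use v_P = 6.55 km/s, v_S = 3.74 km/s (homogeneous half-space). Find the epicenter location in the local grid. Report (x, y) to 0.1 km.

Distance from S−P lag: d = Δt · v_P v_S / (v_P − v_S) = Δt · (6.55·3.74)/(6.55−3.74) ≈ 8.7178·Δt.
So d_Station 1 = 125.73, d_Station 2 = 176.63, d_Station 3 = 197.04 km.
Circle about each station: (x − 14.6)² + (y + 62.5)² = 125.73²; x² + (y − 108.6)² = 176.63²; (x − 76.5)² + (y − 39.3)² = 197.04².
Subtracting pairs of circle equations eliminates x²+y² and gives linear equations (the radical axes):
-29.2 x + 342.2 y = -7715.57
123.8 x + 203.6 y = -19739.40
Solving the 2×2 system: x ≈ -107.3, y ≈ -31.7 km.

x ≈ -107.3 km, y ≈ -31.7 km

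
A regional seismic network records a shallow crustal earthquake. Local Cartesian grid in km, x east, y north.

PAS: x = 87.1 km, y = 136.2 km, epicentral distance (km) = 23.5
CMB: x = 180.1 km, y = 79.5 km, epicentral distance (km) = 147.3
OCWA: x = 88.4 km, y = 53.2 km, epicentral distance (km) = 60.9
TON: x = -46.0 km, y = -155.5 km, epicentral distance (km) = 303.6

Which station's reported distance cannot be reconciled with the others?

Solve using three stations at a time. Using PAS, OCWA, TON (subtract circle equations pairwise → linear system) gives (x, y) ≈ (94.1, 113.8).
Distances from that point to each station vs reported:
  PAS: calculated 23.5 vs reported 23.5 → residual 0.0 km
  CMB: calculated 92.6 vs reported 147.3 → residual 54.7 km
  OCWA: calculated 60.9 vs reported 60.9 → residual 0.0 km
  TON: calculated 303.6 vs reported 303.6 → residual 0.0 km
PAS, OCWA, TON are mutually consistent (residuals ≈ 0); CMB is off by 54.7 km.

CMB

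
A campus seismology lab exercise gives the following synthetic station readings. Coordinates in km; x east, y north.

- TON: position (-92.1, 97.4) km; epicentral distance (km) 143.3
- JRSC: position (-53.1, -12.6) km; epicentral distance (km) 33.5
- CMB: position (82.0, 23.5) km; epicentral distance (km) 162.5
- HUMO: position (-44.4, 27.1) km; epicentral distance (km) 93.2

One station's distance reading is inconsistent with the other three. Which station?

HUMO

Solve using three stations at a time. Using TON, JRSC, CMB (subtract circle equations pairwise → linear system) gives (x, y) ≈ (-66.0, -43.5).
Distances from that point to each station vs reported:
  TON: calculated 143.3 vs reported 143.3 → residual 0.0 km
  JRSC: calculated 33.5 vs reported 33.5 → residual 0.0 km
  CMB: calculated 162.5 vs reported 162.5 → residual 0.0 km
  HUMO: calculated 73.9 vs reported 93.2 → residual 19.3 km
TON, JRSC, CMB are mutually consistent (residuals ≈ 0); HUMO is off by 19.3 km.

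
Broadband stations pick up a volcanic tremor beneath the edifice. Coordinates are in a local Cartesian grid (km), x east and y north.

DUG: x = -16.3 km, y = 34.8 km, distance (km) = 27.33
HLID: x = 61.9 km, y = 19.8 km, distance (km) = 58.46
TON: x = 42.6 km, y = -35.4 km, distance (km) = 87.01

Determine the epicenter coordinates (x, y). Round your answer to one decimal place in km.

x ≈ 9.1 km, y ≈ 44.9 km

Circle about each station: (x + 16.3)² + (y − 34.8)² = 27.33²; (x − 61.9)² + (y − 19.8)² = 58.46²; (x − 42.6)² + (y + 35.4)² = 87.01².
Subtracting the DUG equation from the HLID and TON equations removes the quadratic terms:
156.4 x − 30.0 y = 76.28
117.8 x − 140.4 y = -5232.62
Solving the 2×2 system: x ≈ 9.1, y ≈ 44.9 km.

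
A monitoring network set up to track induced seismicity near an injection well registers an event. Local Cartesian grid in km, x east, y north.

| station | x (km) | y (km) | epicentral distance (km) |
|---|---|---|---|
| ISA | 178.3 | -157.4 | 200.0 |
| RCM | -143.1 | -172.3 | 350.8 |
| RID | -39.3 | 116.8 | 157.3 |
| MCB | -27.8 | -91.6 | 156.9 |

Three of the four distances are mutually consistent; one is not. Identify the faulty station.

Solve using three stations at a time. Using ISA, RID, MCB (subtract circle equations pairwise → linear system) gives (x, y) ≈ (83.7, 18.8).
Distances from that point to each station vs reported:
  ISA: calculated 200.0 vs reported 200.0 → residual 0.0 km
  RCM: calculated 296.5 vs reported 350.8 → residual 54.3 km
  RID: calculated 157.3 vs reported 157.3 → residual 0.0 km
  MCB: calculated 156.9 vs reported 156.9 → residual 0.0 km
ISA, RID, MCB are mutually consistent (residuals ≈ 0); RCM is off by 54.3 km.

RCM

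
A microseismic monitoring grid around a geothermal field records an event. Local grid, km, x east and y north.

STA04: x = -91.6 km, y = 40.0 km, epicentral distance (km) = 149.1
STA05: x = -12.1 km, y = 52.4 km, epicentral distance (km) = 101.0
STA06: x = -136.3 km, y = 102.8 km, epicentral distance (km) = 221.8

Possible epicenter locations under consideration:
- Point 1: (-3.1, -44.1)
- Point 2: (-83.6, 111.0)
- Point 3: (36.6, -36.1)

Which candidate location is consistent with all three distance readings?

Point 3

For each candidate, compare |candidate − station| to the reported distance:
Point 1: residuals STA04 27.0, STA05 4.1, STA06 23.5 → max 27.0 km
Point 2: residuals STA04 77.7, STA05 8.6, STA06 168.5 → max 168.5 km
Point 3: residuals STA04 0.0, STA05 0.0, STA06 0.0 → max 0.0 km
Only Point 3 has all residuals ≈ 0.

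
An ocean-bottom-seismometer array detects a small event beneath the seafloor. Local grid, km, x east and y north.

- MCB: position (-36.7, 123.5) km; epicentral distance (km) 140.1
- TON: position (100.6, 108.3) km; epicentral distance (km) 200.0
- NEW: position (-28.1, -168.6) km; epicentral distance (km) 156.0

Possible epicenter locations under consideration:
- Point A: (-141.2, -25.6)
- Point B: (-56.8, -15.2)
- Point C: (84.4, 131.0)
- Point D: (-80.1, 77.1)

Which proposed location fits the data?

For each candidate, compare |candidate − station| to the reported distance:
Point A: residuals MCB 42.0, TON 76.4, NEW 26.3 → max 76.4 km
Point B: residuals MCB 0.0, TON 0.1, NEW 0.1 → max 0.1 km
Point C: residuals MCB 18.8, TON 172.1, NEW 164.0 → max 172.1 km
Point D: residuals MCB 76.6, TON 16.6, NEW 95.1 → max 95.1 km
Only Point B has all residuals ≈ 0.

Point B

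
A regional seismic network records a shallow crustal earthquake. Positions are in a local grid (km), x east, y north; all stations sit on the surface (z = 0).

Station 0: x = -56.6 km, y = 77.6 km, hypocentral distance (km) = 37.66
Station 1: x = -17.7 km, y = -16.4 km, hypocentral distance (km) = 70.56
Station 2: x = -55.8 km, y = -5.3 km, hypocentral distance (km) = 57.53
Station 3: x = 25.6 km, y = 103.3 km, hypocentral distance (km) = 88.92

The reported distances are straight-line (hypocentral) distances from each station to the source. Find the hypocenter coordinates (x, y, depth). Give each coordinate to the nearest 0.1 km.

Each station gives a sphere (x−x_i)² + (y−y_i)² + z² = d_i² (stations at z=0).
Subtracting the Station 0 sphere from Station 1 and Station 2: z² cancels, leaving linear equations in x and y:
77.8 x − 188.0 y = -12203.51
1.6 x − 165.8 y = -7975.02
Solving: x ≈ -41.596, y ≈ 47.699 km (keep extra digits for the depth step; rounded: -41.6, 47.7).
Then from the Station 0 sphere: z² = 37.66² − (x + 56.6)² − (y − 77.6)² with x = -41.596, y = 47.699, so z ≈ 17.294 ≈ 17.3 km.

(-41.6, 47.7, 17.3)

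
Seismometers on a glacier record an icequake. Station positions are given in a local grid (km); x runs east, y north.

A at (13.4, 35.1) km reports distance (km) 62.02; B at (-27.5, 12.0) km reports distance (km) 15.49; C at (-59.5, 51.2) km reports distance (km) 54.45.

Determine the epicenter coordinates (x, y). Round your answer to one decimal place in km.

x ≈ -38.4 km, y ≈ 1.0 km

Circle about each station: (x − 13.4)² + (y − 35.1)² = 62.02²; (x + 27.5)² + (y − 12.0)² = 15.49²; (x + 59.5)² + (y − 51.2)² = 54.45².
Subtracting the A equation from the B and C equations removes the quadratic terms:
-81.8 x − 46.2 y = 3095.22
-145.8 x + 32.2 y = 5631.80
Solving the 2×2 system: x ≈ -38.4, y ≈ 1.0 km.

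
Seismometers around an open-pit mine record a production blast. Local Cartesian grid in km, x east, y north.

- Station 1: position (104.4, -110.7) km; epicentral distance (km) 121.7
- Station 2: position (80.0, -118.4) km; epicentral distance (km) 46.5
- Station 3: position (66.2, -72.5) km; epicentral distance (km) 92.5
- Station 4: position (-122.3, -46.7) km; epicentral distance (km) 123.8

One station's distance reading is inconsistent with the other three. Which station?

Station 2

Solve using three stations at a time. Using Station 1, Station 3, Station 4 (subtract circle equations pairwise → linear system) gives (x, y) ≈ (-17.3, -112.3).
Distances from that point to each station vs reported:
  Station 1: calculated 121.7 vs reported 121.7 → residual 0.0 km
  Station 2: calculated 97.5 vs reported 46.5 → residual 51.0 km
  Station 3: calculated 92.5 vs reported 92.5 → residual 0.0 km
  Station 4: calculated 123.8 vs reported 123.8 → residual 0.0 km
Station 1, Station 3, Station 4 are mutually consistent (residuals ≈ 0); Station 2 is off by 51.0 km.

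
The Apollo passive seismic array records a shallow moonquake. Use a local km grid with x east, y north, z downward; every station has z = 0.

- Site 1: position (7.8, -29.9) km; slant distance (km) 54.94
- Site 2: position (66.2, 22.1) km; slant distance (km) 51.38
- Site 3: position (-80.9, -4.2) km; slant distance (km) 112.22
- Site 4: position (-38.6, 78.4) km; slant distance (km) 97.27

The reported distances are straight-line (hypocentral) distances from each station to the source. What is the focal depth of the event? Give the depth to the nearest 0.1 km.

depth ≈ 30.3 km

Each station gives a sphere (x−x_i)² + (y−y_i)² + z² = d_i² (stations at z=0).
Subtracting the Site 1 sphere from Site 2 and Site 3: z² cancels, leaving linear equations in x and y:
116.8 x + 104.0 y = 4294.50
-177.4 x + 51.4 y = -3967.32
Solving: x ≈ 25.900, y ≈ 12.205 km (keep extra digits for the depth step; rounded: 25.9, 12.2).
Then from the Site 1 sphere: z² = 54.94² − (x − 7.8)² − (y + 29.9)² with x = 25.900, y = 12.205, so z ≈ 30.298 ≈ 30.3 km.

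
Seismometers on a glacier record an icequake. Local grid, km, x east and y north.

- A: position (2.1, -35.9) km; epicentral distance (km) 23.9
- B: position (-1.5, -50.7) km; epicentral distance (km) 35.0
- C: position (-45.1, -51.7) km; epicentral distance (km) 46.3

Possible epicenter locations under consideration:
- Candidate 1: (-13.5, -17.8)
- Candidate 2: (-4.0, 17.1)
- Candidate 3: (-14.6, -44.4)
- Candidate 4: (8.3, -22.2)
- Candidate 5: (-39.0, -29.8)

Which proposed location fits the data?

For each candidate, compare |candidate − station| to the reported distance:
Candidate 1: residuals A 0.0, B 0.0, C 0.0 → max 0.0 km
Candidate 2: residuals A 29.4, B 32.8, C 33.8 → max 33.8 km
Candidate 3: residuals A 5.2, B 20.5, C 14.9 → max 20.5 km
Candidate 4: residuals A 8.9, B 4.9, C 14.7 → max 14.7 km
Candidate 5: residuals A 17.7, B 7.9, C 23.6 → max 23.6 km
Only Candidate 1 has all residuals ≈ 0.

Candidate 1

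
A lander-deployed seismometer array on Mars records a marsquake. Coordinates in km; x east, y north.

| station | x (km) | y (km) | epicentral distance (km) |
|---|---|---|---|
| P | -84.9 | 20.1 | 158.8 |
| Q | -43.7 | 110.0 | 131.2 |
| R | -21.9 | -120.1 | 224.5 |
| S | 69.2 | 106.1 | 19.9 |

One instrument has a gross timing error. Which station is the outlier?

Q

Solve using three stations at a time. Using P, R, S (subtract circle equations pairwise → linear system) gives (x, y) ≈ (57.8, 89.8).
Distances from that point to each station vs reported:
  P: calculated 158.8 vs reported 158.8 → residual 0.0 km
  Q: calculated 103.5 vs reported 131.2 → residual 27.7 km
  R: calculated 224.5 vs reported 224.5 → residual 0.0 km
  S: calculated 19.9 vs reported 19.9 → residual 0.0 km
P, R, S are mutually consistent (residuals ≈ 0); Q is off by 27.7 km.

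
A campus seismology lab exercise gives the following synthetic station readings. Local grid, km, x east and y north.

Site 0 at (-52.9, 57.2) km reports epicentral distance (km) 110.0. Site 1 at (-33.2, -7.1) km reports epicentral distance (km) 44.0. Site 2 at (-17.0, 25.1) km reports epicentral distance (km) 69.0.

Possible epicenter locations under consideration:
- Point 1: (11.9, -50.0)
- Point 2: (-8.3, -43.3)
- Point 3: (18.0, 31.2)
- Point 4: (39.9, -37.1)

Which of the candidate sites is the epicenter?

Point 2

For each candidate, compare |candidate − station| to the reported distance:
Point 1: residuals Site 0 15.3, Site 1 18.2, Site 2 11.5 → max 18.2 km
Point 2: residuals Site 0 0.0, Site 1 0.1, Site 2 0.0 → max 0.1 km
Point 3: residuals Site 0 34.5, Site 1 19.9, Site 2 33.5 → max 34.5 km
Point 4: residuals Site 0 22.3, Site 1 35.0, Site 2 15.3 → max 35.0 km
Only Point 2 has all residuals ≈ 0.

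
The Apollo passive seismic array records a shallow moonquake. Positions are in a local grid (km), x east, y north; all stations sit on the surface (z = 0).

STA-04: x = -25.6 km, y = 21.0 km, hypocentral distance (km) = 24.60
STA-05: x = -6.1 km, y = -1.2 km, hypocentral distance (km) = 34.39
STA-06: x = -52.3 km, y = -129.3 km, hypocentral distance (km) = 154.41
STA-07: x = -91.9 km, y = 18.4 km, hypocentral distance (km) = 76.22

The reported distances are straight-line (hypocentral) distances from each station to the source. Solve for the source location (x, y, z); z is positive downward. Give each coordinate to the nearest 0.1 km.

Each station gives a sphere (x−x_i)² + (y−y_i)² + z² = d_i² (stations at z=0).
Subtracting the STA-04 sphere from STA-05 and STA-06: z² cancels, leaving linear equations in x and y:
39.0 x − 44.4 y = -1635.22
-53.4 x − 300.6 y = -4879.87
Solving: x ≈ -19.503, y ≈ 19.698 km (keep extra digits for the depth step; rounded: -19.5, 19.7).
Then from the STA-04 sphere: z² = 24.60² − (x + 25.6)² − (y − 21.0)² with x = -19.503, y = 19.698, so z ≈ 23.797 ≈ 23.8 km.
Check against STA-07 (with the unrounded solution): distance 76.22 ≈ 76.22 km. ✓

(-19.5, 19.7, 23.8)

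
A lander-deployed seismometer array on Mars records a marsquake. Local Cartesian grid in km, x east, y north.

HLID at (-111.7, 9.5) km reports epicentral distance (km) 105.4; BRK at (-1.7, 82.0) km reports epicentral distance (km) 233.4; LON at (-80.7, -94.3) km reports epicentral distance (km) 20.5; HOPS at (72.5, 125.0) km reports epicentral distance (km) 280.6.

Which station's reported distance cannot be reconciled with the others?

Solve using three stations at a time. Using HLID, LON, HOPS (subtract circle equations pairwise → linear system) gives (x, y) ≈ (-101.2, -95.4).
Distances from that point to each station vs reported:
  HLID: calculated 105.4 vs reported 105.4 → residual 0.0 km
  BRK: calculated 203.4 vs reported 233.4 → residual 30.0 km
  LON: calculated 20.5 vs reported 20.5 → residual 0.0 km
  HOPS: calculated 280.6 vs reported 280.6 → residual 0.0 km
HLID, LON, HOPS are mutually consistent (residuals ≈ 0); BRK is off by 30.0 km.

BRK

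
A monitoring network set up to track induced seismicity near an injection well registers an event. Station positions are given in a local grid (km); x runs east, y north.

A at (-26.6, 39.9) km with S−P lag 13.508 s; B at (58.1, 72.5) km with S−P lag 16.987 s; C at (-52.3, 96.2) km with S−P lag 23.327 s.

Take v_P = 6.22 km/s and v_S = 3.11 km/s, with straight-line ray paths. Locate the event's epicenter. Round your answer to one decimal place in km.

Distance from S−P lag: d = Δt · v_P v_S / (v_P − v_S) = Δt · (6.22·3.11)/(6.22−3.11) ≈ 6.2200·Δt.
So d_A = 84.02, d_B = 105.66, d_C = 145.09 km.
Circle about each station: (x + 26.6)² + (y − 39.9)² = 84.02²; (x − 58.1)² + (y − 72.5)² = 105.66²; (x + 52.3)² + (y − 96.2)² = 145.09².
Subtracting pairs of circle equations eliminates x²+y² and gives linear equations (the radical axes):
169.4 x + 65.2 y = 2227.61
-51.4 x + 112.6 y = -4301.59
Solving the 2×2 system: x ≈ 23.7, y ≈ -27.4 km.

(23.7, -27.4)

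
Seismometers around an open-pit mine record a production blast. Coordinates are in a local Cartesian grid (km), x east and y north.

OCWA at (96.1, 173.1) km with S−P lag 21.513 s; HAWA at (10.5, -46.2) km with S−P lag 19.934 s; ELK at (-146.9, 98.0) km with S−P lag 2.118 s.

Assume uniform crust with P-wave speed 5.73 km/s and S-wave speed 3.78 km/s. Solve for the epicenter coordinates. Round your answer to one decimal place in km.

Distance from S−P lag: d = Δt · v_P v_S / (v_P − v_S) = Δt · (5.73·3.78)/(5.73−3.78) ≈ 11.1074·Δt.
So d_OCWA = 238.95, d_HAWA = 221.41, d_ELK = 23.53 km.
Circle about each station: (x − 96.1)² + (y − 173.1)² = 238.95²; (x − 10.5)² + (y + 46.2)² = 221.41²; (x + 146.9)² + (y − 98.0)² = 23.53².
Subtracting pairs of circle equations eliminates x²+y² and gives linear equations (the radical axes):
-171.2 x − 438.6 y = -28879.42
-486.0 x − 150.2 y = 48528.23
Solving the 2×2 system: x ≈ -136.7, y ≈ 119.2 km.

x ≈ -136.7 km, y ≈ 119.2 km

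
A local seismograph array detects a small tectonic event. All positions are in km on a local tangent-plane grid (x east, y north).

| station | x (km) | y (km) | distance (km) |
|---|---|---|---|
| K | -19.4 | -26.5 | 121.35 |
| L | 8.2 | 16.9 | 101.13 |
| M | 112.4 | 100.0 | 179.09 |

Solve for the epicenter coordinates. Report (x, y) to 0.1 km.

x ≈ -66.1 km, y ≈ 85.5 km

Circle about each station: (x + 19.4)² + (y + 26.5)² = 121.35²; (x − 8.2)² + (y − 16.9)² = 101.13²; (x − 112.4)² + (y − 100.0)² = 179.09².
Subtracting the K equation from the L and M equations removes the quadratic terms:
55.2 x + 86.8 y = 3772.79
263.6 x + 253.0 y = 4207.74
Solving the 2×2 system: x ≈ -66.1, y ≈ 85.5 km.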